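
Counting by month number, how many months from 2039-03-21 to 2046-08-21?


From March 2039 to August 2046
7 years * 12 = 84 months, plus 5 months = 89

89 months


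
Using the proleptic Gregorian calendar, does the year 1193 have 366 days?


Gregorian leap year rule: divisible by 4, but not by 100, unless also by 400.
1193 is not divisible by 4 -> not a leap year

No


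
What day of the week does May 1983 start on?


Target: May 1, 1983
Anchor: Jan 1, 1983. With p = 1983 - 1 = 1982: (p + p//4 - p//100 + p//400) mod 7 = (1982 + 495 - 19 + 4) mod 7 = 2462 mod 7 = 5 -> Saturday (Mon=0 ... Sun=6)
Days before May (Jan-Apr): 120 days
Weekday index = (5 + 120) mod 7 = 6

Sunday


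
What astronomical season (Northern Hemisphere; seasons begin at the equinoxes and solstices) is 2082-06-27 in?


Date: June 27
Astronomical Summer (approx.; exact equinox/solstice day varies by year): June 21 to September 21
June 27 falls within the Summer window

Summer


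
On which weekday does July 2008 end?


July 2008 has 31 days
Anchor: Jan 1, 2008. With p = 2008 - 1 = 2007: (p + p//4 - p//100 + p//400) mod 7 = (2007 + 501 - 20 + 5) mod 7 = 2493 mod 7 = 1 -> Tuesday (Mon=0 ... Sun=6)
Days before July (Jan-Jun): 182; July 1 index = (1 + 182) mod 7 = 1 -> Tuesday
Last day offset: 31 - 1 = 30 days
Weekday index = (1 + 30) mod 7 = 3

Thursday, July 31


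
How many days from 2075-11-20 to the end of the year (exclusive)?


Day of year: 324 of 365
Remaining = 365 - 324

41 days


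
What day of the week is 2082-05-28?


Date: May 28, 2082
Anchor: Jan 1, 2082. With p = 2082 - 1 = 2081: (p + p//4 - p//100 + p//400) mod 7 = (2081 + 520 - 20 + 5) mod 7 = 2586 mod 7 = 3 -> Thursday (Mon=0 ... Sun=6)
Days before May (Jan-Apr): 120; offset = 120 + 28 - 1 = 147
Weekday index = (3 + 147) mod 7 = 3

Day of the week: Thursday


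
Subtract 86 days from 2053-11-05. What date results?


Start: 2053-11-05, subtract 86 days
Back 5 days from November 5 reaches October 31, 2053 -> 81 left
October 2053 has 31 days -> back to September 30, 2053 -> 50 left
September 2053 has 30 days -> back to August 31, 2053 -> 20 left
August 2053: 31 - 20 = 11 -> lands on August 11

Result: 2053-08-11


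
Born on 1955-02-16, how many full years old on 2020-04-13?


Birth: 1955-02-16
Reference: 2020-04-13
Year difference: 2020 - 1955 = 65

65 years old


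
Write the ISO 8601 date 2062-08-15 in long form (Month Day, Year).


ISO 2062-08-15 parses as year=2062, month=08, day=15
Month 8 -> August

August 15, 2062


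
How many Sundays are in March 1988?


March 1988 has 31 days
Anchor: Jan 1, 1988. With p = 1988 - 1 = 1987: (p + p//4 - p//100 + p//400) mod 7 = (1987 + 496 - 19 + 4) mod 7 = 2468 mod 7 = 4 -> Friday (Mon=0 ... Sun=6)
Days before March (Jan-Feb): 60; March 1 index = (4 + 60) mod 7 = 1 -> Tuesday
First Sunday is March 6
Sundays: 6, 13, 20, 27

4 Sundays


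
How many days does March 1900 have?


March 1900

31 days


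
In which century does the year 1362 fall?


Century = (year - 1) // 100 + 1
= (1362 - 1) // 100 + 1
= 1361 // 100 + 1
= 13 + 1

14th century


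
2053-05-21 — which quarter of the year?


Month: May (month 5)
Q1: Jan-Mar, Q2: Apr-Jun, Q3: Jul-Sep, Q4: Oct-Dec

Q2


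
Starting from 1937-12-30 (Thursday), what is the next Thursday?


Current: Thursday
Target: Thursday
Days ahead: 7

Next Thursday: 1938-01-06


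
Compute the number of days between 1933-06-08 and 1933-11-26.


From 1933-06-08 to 1933-11-26
1933-06-08: days before June = 31 + 28 + 31 + 30 + 31 = 151 (1933 is not a leap year); day of year = 151 + 8 = 159
1933-11-26: days before November = 31 + 28 + 31 + 30 + 31 + 30 + 31 + 31 + 30 + 31 = 304 (1933 is not a leap year); day of year = 304 + 26 = 330
Same year: 330 - 159 = 171

171 days


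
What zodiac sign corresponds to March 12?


Date: March 12
Conventional tropical zodiac dates: Pisces from February 19 onward; Aries starts March 21
March 12 falls within the Pisces range

Pisces


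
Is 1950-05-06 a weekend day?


Anchor: Jan 1, 1950. With p = 1950 - 1 = 1949: (p + p//4 - p//100 + p//400) mod 7 = (1949 + 487 - 19 + 4) mod 7 = 2421 mod 7 = 6 -> Sunday (Mon=0 ... Sun=6)
Day of year: 126; offset = 125
Weekday index = (6 + 125) mod 7 = 5 -> Saturday
Weekend days: Saturday, Sunday

Yes


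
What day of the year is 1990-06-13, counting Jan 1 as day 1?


Date: June 13, 1990
Days in months 1 through 5: 151
Plus 13 days in June

Day of year: 164


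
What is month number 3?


Month 3 of 12

March


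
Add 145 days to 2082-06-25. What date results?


Start: 2082-06-25, add 145 days
June 2082 has 30 days: 30 - 25 = 5 days to June 30 -> 140 left
July 2082 has 31 days -> 109 left
August 2082 has 31 days -> 78 left
September 2082 has 30 days -> 48 left
October 2082 has 31 days -> 17 left
November 2082: 17 <= 30 -> lands on November 17

Result: 2082-11-17


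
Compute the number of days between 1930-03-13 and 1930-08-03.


From 1930-03-13 to 1930-08-03
1930-03-13: days before March = 31 + 28 = 59 (1930 is not a leap year); day of year = 59 + 13 = 72
1930-08-03: days before August = 31 + 28 + 31 + 30 + 31 + 30 + 31 = 212 (1930 is not a leap year); day of year = 212 + 3 = 215
Same year: 215 - 72 = 143

143 days


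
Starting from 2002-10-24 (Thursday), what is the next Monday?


Current: Thursday
Target: Monday
Days ahead: 4

Next Monday: 2002-10-28


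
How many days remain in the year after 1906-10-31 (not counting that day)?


Day of year: 304 of 365
Remaining = 365 - 304

61 days


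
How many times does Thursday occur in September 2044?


September 2044 has 30 days
Anchor: Jan 1, 2044. With p = 2044 - 1 = 2043: (p + p//4 - p//100 + p//400) mod 7 = (2043 + 510 - 20 + 5) mod 7 = 2538 mod 7 = 4 -> Friday (Mon=0 ... Sun=6)
Days before September (Jan-Aug): 244; September 1 index = (4 + 244) mod 7 = 3 -> Thursday
First Thursday is September 1
Thursdays: 1, 8, 15, 22, 29

5 Thursdays


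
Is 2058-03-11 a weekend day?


Anchor: Jan 1, 2058. With p = 2058 - 1 = 2057: (p + p//4 - p//100 + p//400) mod 7 = (2057 + 514 - 20 + 5) mod 7 = 2556 mod 7 = 1 -> Tuesday (Mon=0 ... Sun=6)
Day of year: 70; offset = 69
Weekday index = (1 + 69) mod 7 = 0 -> Monday
Weekend days: Saturday, Sunday

No


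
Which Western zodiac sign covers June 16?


Date: June 16
Conventional tropical zodiac dates: Gemini from May 21 onward; Cancer starts June 21
June 16 falls within the Gemini range

Gemini


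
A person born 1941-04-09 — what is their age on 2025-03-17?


Birth: 1941-04-09
Reference: 2025-03-17
Year difference: 2025 - 1941 = 84
Birthday not yet reached in 2025, subtract 1

83 years old


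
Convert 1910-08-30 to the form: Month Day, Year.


ISO 1910-08-30 parses as year=1910, month=08, day=30
Month 8 -> August

August 30, 1910


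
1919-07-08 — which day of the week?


Date: July 8, 1919
Anchor: Jan 1, 1919. With p = 1919 - 1 = 1918: (p + p//4 - p//100 + p//400) mod 7 = (1918 + 479 - 19 + 4) mod 7 = 2382 mod 7 = 2 -> Wednesday (Mon=0 ... Sun=6)
Days before July (Jan-Jun): 181; offset = 181 + 8 - 1 = 188
Weekday index = (2 + 188) mod 7 = 1

Day of the week: Tuesday


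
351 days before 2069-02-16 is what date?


Start: 2069-02-16, subtract 351 days
Back 16 days from February 16 reaches January 31, 2069 -> 335 left
January 2069 has 31 days -> back to December 31, 2068 -> 304 left
December 2068 has 31 days -> back to November 30, 2068 -> 273 left
November 2068 has 30 days -> back to October 31, 2068 -> 243 left
October 2068 has 31 days -> back to September 30, 2068 -> 212 left
September 2068 has 30 days -> back to August 31, 2068 -> 182 left
August 2068 has 31 days -> back to July 31, 2068 -> 151 left
July 2068 has 31 days -> back to June 30, 2068 -> 120 left
June 2068 has 30 days -> back to May 31, 2068 -> 90 left
May 2068 has 31 days -> back to April 30, 2068 -> 59 left
April 2068 has 30 days -> back to March 31, 2068 -> 29 left
March 2068: 31 - 29 = 2 -> lands on March 2

Result: 2068-03-02


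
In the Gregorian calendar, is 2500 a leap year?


Gregorian leap year rule: divisible by 4, but not by 100, unless also by 400.
2500 is divisible by 100 but not 400 -> not a leap year

No


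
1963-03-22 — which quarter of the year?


Month: March (month 3)
Q1: Jan-Mar, Q2: Apr-Jun, Q3: Jul-Sep, Q4: Oct-Dec

Q1


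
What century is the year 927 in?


Century = (year - 1) // 100 + 1
= (927 - 1) // 100 + 1
= 926 // 100 + 1
= 9 + 1

10th century


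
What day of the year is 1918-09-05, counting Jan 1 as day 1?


Date: September 5, 1918
Days in months 1 through 8: 243
Plus 5 days in September

Day of year: 248


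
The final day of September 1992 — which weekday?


September 1992 has 30 days
Anchor: Jan 1, 1992. With p = 1992 - 1 = 1991: (p + p//4 - p//100 + p//400) mod 7 = (1991 + 497 - 19 + 4) mod 7 = 2473 mod 7 = 2 -> Wednesday (Mon=0 ... Sun=6)
Days before September (Jan-Aug): 244; September 1 index = (2 + 244) mod 7 = 1 -> Tuesday
Last day offset: 30 - 1 = 29 days
Weekday index = (1 + 29) mod 7 = 2

Wednesday, September 30


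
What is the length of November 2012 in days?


November 2012

30 days


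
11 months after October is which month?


October is month 10
10 + 11 = 21; wrap: 21 - 12 = 9

September


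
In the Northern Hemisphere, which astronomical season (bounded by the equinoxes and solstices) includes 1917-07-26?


Date: July 26
Astronomical Summer (approx.; exact equinox/solstice day varies by year): June 21 to September 21
July 26 falls within the Summer window

Summer


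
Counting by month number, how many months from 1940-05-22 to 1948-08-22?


From May 1940 to August 1948
8 years * 12 = 96 months, plus 3 months = 99

99 months


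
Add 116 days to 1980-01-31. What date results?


Start: 1980-01-31, add 116 days
January 31 is the last day of January 1980 -> 116 left
February 1980 has 29 days -> 87 left
March 1980 has 31 days -> 56 left
April 1980 has 30 days -> 26 left
May 1980: 26 <= 31 -> lands on May 26

Result: 1980-05-26


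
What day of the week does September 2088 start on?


Target: September 1, 2088
Anchor: Jan 1, 2088. With p = 2088 - 1 = 2087: (p + p//4 - p//100 + p//400) mod 7 = (2087 + 521 - 20 + 5) mod 7 = 2593 mod 7 = 3 -> Thursday (Mon=0 ... Sun=6)
Days before September (Jan-Aug): 244 days
Weekday index = (3 + 244) mod 7 = 2

Wednesday


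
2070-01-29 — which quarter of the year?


Month: January (month 1)
Q1: Jan-Mar, Q2: Apr-Jun, Q3: Jul-Sep, Q4: Oct-Dec

Q1


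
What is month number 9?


Month 9 of 12

September


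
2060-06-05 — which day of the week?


Date: June 5, 2060
Anchor: Jan 1, 2060. With p = 2060 - 1 = 2059: (p + p//4 - p//100 + p//400) mod 7 = (2059 + 514 - 20 + 5) mod 7 = 2558 mod 7 = 3 -> Thursday (Mon=0 ... Sun=6)
Days before June (Jan-May): 152; offset = 152 + 5 - 1 = 156
Weekday index = (3 + 156) mod 7 = 5

Day of the week: Saturday


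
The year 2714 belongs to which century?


Century = (year - 1) // 100 + 1
= (2714 - 1) // 100 + 1
= 2713 // 100 + 1
= 27 + 1

28th century


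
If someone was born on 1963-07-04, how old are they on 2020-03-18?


Birth: 1963-07-04
Reference: 2020-03-18
Year difference: 2020 - 1963 = 57
Birthday not yet reached in 2020, subtract 1

56 years old


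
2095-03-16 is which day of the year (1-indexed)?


Date: March 16, 2095
Days in months 1 through 2: 59
Plus 16 days in March

Day of year: 75


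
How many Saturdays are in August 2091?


August 2091 has 31 days
Anchor: Jan 1, 2091. With p = 2091 - 1 = 2090: (p + p//4 - p//100 + p//400) mod 7 = (2090 + 522 - 20 + 5) mod 7 = 2597 mod 7 = 0 -> Monday (Mon=0 ... Sun=6)
Days before August (Jan-Jul): 212; August 1 index = (0 + 212) mod 7 = 2 -> Wednesday
First Saturday is August 4
Saturdays: 4, 11, 18, 25

4 Saturdays


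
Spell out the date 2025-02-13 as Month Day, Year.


ISO 2025-02-13 parses as year=2025, month=02, day=13
Month 2 -> February

February 13, 2025


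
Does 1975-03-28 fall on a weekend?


Anchor: Jan 1, 1975. With p = 1975 - 1 = 1974: (p + p//4 - p//100 + p//400) mod 7 = (1974 + 493 - 19 + 4) mod 7 = 2452 mod 7 = 2 -> Wednesday (Mon=0 ... Sun=6)
Day of year: 87; offset = 86
Weekday index = (2 + 86) mod 7 = 4 -> Friday
Weekend days: Saturday, Sunday

No


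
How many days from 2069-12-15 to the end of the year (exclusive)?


Day of year: 349 of 365
Remaining = 365 - 349

16 days


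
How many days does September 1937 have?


September 1937

30 days


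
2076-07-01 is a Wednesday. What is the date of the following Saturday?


Current: Wednesday
Target: Saturday
Days ahead: 3

Next Saturday: 2076-07-04


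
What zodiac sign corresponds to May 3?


Date: May 3
Conventional tropical zodiac dates: Taurus from April 20 onward; Gemini starts May 21
May 3 falls within the Taurus range

Taurus


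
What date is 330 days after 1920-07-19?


Start: 1920-07-19, add 330 days
July 1920 has 31 days: 31 - 19 = 12 days to July 31 -> 318 left
August 1920 has 31 days -> 287 left
September 1920 has 30 days -> 257 left
October 1920 has 31 days -> 226 left
November 1920 has 30 days -> 196 left
December 1920 has 31 days -> 165 left
January 1921 has 31 days -> 134 left
February 1921 has 28 days -> 106 left
March 1921 has 31 days -> 75 left
April 1921 has 30 days -> 45 left
May 1921 has 31 days -> 14 left
June 1921: 14 <= 30 -> lands on June 14

Result: 1921-06-14


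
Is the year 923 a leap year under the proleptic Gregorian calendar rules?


Gregorian leap year rule: divisible by 4, but not by 100, unless also by 400.
923 is not divisible by 4 -> not a leap year

No


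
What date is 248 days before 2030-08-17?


Start: 2030-08-17, subtract 248 days
Back 17 days from August 17 reaches July 31, 2030 -> 231 left
July 2030 has 31 days -> back to June 30, 2030 -> 200 left
June 2030 has 30 days -> back to May 31, 2030 -> 170 left
May 2030 has 31 days -> back to April 30, 2030 -> 139 left
April 2030 has 30 days -> back to March 31, 2030 -> 109 left
March 2030 has 31 days -> back to February 28, 2030 -> 78 left
February 2030 has 28 days -> back to January 31, 2030 -> 50 left
January 2030 has 31 days -> back to December 31, 2029 -> 19 left
December 2029: 31 - 19 = 12 -> lands on December 12

Result: 2029-12-12


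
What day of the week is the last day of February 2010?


February 2010 has 28 days
Anchor: Jan 1, 2010. With p = 2010 - 1 = 2009: (p + p//4 - p//100 + p//400) mod 7 = (2009 + 502 - 20 + 5) mod 7 = 2496 mod 7 = 4 -> Friday (Mon=0 ... Sun=6)
Days before February (Jan): 31; February 1 index = (4 + 31) mod 7 = 0 -> Monday
Last day offset: 28 - 1 = 27 days
Weekday index = (0 + 27) mod 7 = 6

Sunday, February 28


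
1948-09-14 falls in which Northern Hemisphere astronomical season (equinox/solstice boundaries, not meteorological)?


Date: September 14
Astronomical Summer (approx.; exact equinox/solstice day varies by year): June 21 to September 21
September 14 falls within the Summer window

Summer


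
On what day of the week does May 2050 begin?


Target: May 1, 2050
Anchor: Jan 1, 2050. With p = 2050 - 1 = 2049: (p + p//4 - p//100 + p//400) mod 7 = (2049 + 512 - 20 + 5) mod 7 = 2546 mod 7 = 5 -> Saturday (Mon=0 ... Sun=6)
Days before May (Jan-Apr): 120 days
Weekday index = (5 + 120) mod 7 = 6

Sunday


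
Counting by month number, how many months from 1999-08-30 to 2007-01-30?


From August 1999 to January 2007
8 years * 12 = 96 months, minus 7 months = 89

89 months


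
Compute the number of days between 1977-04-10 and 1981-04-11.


From 1977-04-10 to 1981-04-11
1977-04-10: days before April = 31 + 28 + 31 = 90 (1977 is not a leap year); day of year = 90 + 10 = 100
1981-04-11: days before April = 31 + 28 + 31 = 90 (1981 is not a leap year); day of year = 90 + 11 = 101
Rest of 1977: 365 - 100 = 265
Full years 1978 (365), 1979 (365), 1980 (366): 1096
Total = 265 + 1096 + 101 = 1462

1462 days


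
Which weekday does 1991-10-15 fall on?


Date: October 15, 1991
Anchor: Jan 1, 1991. With p = 1991 - 1 = 1990: (p + p//4 - p//100 + p//400) mod 7 = (1990 + 497 - 19 + 4) mod 7 = 2472 mod 7 = 1 -> Tuesday (Mon=0 ... Sun=6)
Days before October (Jan-Sep): 273; offset = 273 + 15 - 1 = 287
Weekday index = (1 + 287) mod 7 = 1

Day of the week: Tuesday


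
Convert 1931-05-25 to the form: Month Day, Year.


ISO 1931-05-25 parses as year=1931, month=05, day=25
Month 5 -> May

May 25, 1931


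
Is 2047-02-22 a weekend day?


Anchor: Jan 1, 2047. With p = 2047 - 1 = 2046: (p + p//4 - p//100 + p//400) mod 7 = (2046 + 511 - 20 + 5) mod 7 = 2542 mod 7 = 1 -> Tuesday (Mon=0 ... Sun=6)
Day of year: 53; offset = 52
Weekday index = (1 + 52) mod 7 = 4 -> Friday
Weekend days: Saturday, Sunday

No


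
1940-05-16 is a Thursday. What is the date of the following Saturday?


Current: Thursday
Target: Saturday
Days ahead: 2

Next Saturday: 1940-05-18


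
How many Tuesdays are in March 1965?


March 1965 has 31 days
Anchor: Jan 1, 1965. With p = 1965 - 1 = 1964: (p + p//4 - p//100 + p//400) mod 7 = (1964 + 491 - 19 + 4) mod 7 = 2440 mod 7 = 4 -> Friday (Mon=0 ... Sun=6)
Days before March (Jan-Feb): 59; March 1 index = (4 + 59) mod 7 = 0 -> Monday
First Tuesday is March 2
Tuesdays: 2, 9, 16, 23, 30

5 Tuesdays


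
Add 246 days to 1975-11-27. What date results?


Start: 1975-11-27, add 246 days
November 1975 has 30 days: 30 - 27 = 3 days to November 30 -> 243 left
December 1975 has 31 days -> 212 left
January 1976 has 31 days -> 181 left
February 1976 has 29 days -> 152 left
March 1976 has 31 days -> 121 left
April 1976 has 30 days -> 91 left
May 1976 has 31 days -> 60 left
June 1976 has 30 days -> 30 left
July 1976: 30 <= 31 -> lands on July 30

Result: 1976-07-30


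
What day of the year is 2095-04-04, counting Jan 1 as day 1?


Date: April 4, 2095
Days in months 1 through 3: 90
Plus 4 days in April

Day of year: 94


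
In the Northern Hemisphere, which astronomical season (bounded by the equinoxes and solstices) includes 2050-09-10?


Date: September 10
Astronomical Summer (approx.; exact equinox/solstice day varies by year): June 21 to September 21
September 10 falls within the Summer window

Summer


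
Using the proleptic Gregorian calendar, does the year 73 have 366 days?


Gregorian leap year rule: divisible by 4, but not by 100, unless also by 400.
73 is not divisible by 4 -> not a leap year

No


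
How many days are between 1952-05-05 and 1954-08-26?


From 1952-05-05 to 1954-08-26
1952-05-05: days before May = 31 + 29 + 31 + 30 = 121 (1952 is a leap year); day of year = 121 + 5 = 126
1954-08-26: days before August = 31 + 28 + 31 + 30 + 31 + 30 + 31 = 212 (1954 is not a leap year); day of year = 212 + 26 = 238
Rest of 1952: 366 - 126 = 240
Full years 1953 (365): 365
Total = 240 + 365 + 238 = 843

843 days


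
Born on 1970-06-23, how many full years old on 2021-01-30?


Birth: 1970-06-23
Reference: 2021-01-30
Year difference: 2021 - 1970 = 51
Birthday not yet reached in 2021, subtract 1

50 years old


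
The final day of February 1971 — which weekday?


February 1971 has 28 days
Anchor: Jan 1, 1971. With p = 1971 - 1 = 1970: (p + p//4 - p//100 + p//400) mod 7 = (1970 + 492 - 19 + 4) mod 7 = 2447 mod 7 = 4 -> Friday (Mon=0 ... Sun=6)
Days before February (Jan): 31; February 1 index = (4 + 31) mod 7 = 0 -> Monday
Last day offset: 28 - 1 = 27 days
Weekday index = (0 + 27) mod 7 = 6

Sunday, February 28


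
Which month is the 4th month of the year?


Month 4 of 12

April


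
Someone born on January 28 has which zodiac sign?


Date: January 28
Conventional tropical zodiac dates: Aquarius from January 20 onward; Pisces starts February 19
January 28 falls within the Aquarius range

Aquarius


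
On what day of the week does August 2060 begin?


Target: August 1, 2060
Anchor: Jan 1, 2060. With p = 2060 - 1 = 2059: (p + p//4 - p//100 + p//400) mod 7 = (2059 + 514 - 20 + 5) mod 7 = 2558 mod 7 = 3 -> Thursday (Mon=0 ... Sun=6)
Days before August (Jan-Jul): 213 days
Weekday index = (3 + 213) mod 7 = 6

Sunday


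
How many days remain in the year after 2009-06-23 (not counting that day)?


Day of year: 174 of 365
Remaining = 365 - 174

191 days


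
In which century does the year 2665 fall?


Century = (year - 1) // 100 + 1
= (2665 - 1) // 100 + 1
= 2664 // 100 + 1
= 26 + 1

27th century


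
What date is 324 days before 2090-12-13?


Start: 2090-12-13, subtract 324 days
Back 13 days from December 13 reaches November 30, 2090 -> 311 left
November 2090 has 30 days -> back to October 31, 2090 -> 281 left
October 2090 has 31 days -> back to September 30, 2090 -> 250 left
September 2090 has 30 days -> back to August 31, 2090 -> 220 left
August 2090 has 31 days -> back to July 31, 2090 -> 189 left
July 2090 has 31 days -> back to June 30, 2090 -> 158 left
June 2090 has 30 days -> back to May 31, 2090 -> 128 left
May 2090 has 31 days -> back to April 30, 2090 -> 97 left
April 2090 has 30 days -> back to March 31, 2090 -> 67 left
March 2090 has 31 days -> back to February 28, 2090 -> 36 left
February 2090 has 28 days -> back to January 31, 2090 -> 8 left
January 2090: 31 - 8 = 23 -> lands on January 23

Result: 2090-01-23


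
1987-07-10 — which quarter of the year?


Month: July (month 7)
Q1: Jan-Mar, Q2: Apr-Jun, Q3: Jul-Sep, Q4: Oct-Dec

Q3


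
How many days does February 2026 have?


February 2026 (leap year: no)

28 days


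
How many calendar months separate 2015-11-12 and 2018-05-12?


From November 2015 to May 2018
3 years * 12 = 36 months, minus 6 months = 30

30 months


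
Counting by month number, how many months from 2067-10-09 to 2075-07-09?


From October 2067 to July 2075
8 years * 12 = 96 months, minus 3 months = 93

93 months


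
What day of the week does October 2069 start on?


Target: October 1, 2069
Anchor: Jan 1, 2069. With p = 2069 - 1 = 2068: (p + p//4 - p//100 + p//400) mod 7 = (2068 + 517 - 20 + 5) mod 7 = 2570 mod 7 = 1 -> Tuesday (Mon=0 ... Sun=6)
Days before October (Jan-Sep): 273 days
Weekday index = (1 + 273) mod 7 = 1

Tuesday


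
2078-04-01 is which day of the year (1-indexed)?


Date: April 1, 2078
Days in months 1 through 3: 90
Plus 1 days in April

Day of year: 91


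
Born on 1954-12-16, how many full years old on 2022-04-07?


Birth: 1954-12-16
Reference: 2022-04-07
Year difference: 2022 - 1954 = 68
Birthday not yet reached in 2022, subtract 1

67 years old


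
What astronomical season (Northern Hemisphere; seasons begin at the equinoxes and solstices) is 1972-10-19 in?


Date: October 19
Astronomical Autumn (approx.; exact equinox/solstice day varies by year): September 22 to December 20
October 19 falls within the Autumn window

Autumn


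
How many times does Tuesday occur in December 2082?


December 2082 has 31 days
Anchor: Jan 1, 2082. With p = 2082 - 1 = 2081: (p + p//4 - p//100 + p//400) mod 7 = (2081 + 520 - 20 + 5) mod 7 = 2586 mod 7 = 3 -> Thursday (Mon=0 ... Sun=6)
Days before December (Jan-Nov): 334; December 1 index = (3 + 334) mod 7 = 1 -> Tuesday
First Tuesday is December 1
Tuesdays: 1, 8, 15, 22, 29

5 Tuesdays


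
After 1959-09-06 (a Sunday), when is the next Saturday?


Current: Sunday
Target: Saturday
Days ahead: 6

Next Saturday: 1959-09-12


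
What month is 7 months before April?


April is month 4
4 - 7 = -3; wrap: -3 + 12 = 9

September


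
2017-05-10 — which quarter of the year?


Month: May (month 5)
Q1: Jan-Mar, Q2: Apr-Jun, Q3: Jul-Sep, Q4: Oct-Dec

Q2


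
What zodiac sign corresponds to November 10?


Date: November 10
Conventional tropical zodiac dates: Scorpio from October 23 onward; Sagittarius starts November 22
November 10 falls within the Scorpio range

Scorpio


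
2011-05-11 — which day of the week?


Date: May 11, 2011
Anchor: Jan 1, 2011. With p = 2011 - 1 = 2010: (p + p//4 - p//100 + p//400) mod 7 = (2010 + 502 - 20 + 5) mod 7 = 2497 mod 7 = 5 -> Saturday (Mon=0 ... Sun=6)
Days before May (Jan-Apr): 120; offset = 120 + 11 - 1 = 130
Weekday index = (5 + 130) mod 7 = 2

Day of the week: Wednesday


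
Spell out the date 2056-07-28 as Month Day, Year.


ISO 2056-07-28 parses as year=2056, month=07, day=28
Month 7 -> July

July 28, 2056


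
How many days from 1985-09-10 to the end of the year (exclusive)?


Day of year: 253 of 365
Remaining = 365 - 253

112 days


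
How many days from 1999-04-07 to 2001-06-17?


From 1999-04-07 to 2001-06-17
1999-04-07: days before April = 31 + 28 + 31 = 90 (1999 is not a leap year); day of year = 90 + 7 = 97
2001-06-17: days before June = 31 + 28 + 31 + 30 + 31 = 151 (2001 is not a leap year); day of year = 151 + 17 = 168
Rest of 1999: 365 - 97 = 268
Full years 2000 (366): 366
Total = 268 + 366 + 168 = 802

802 days


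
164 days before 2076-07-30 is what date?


Start: 2076-07-30, subtract 164 days
Back 30 days from July 30 reaches June 30, 2076 -> 134 left
June 2076 has 30 days -> back to May 31, 2076 -> 104 left
May 2076 has 31 days -> back to April 30, 2076 -> 73 left
April 2076 has 30 days -> back to March 31, 2076 -> 43 left
March 2076 has 31 days -> back to February 29, 2076 -> 12 left
February 2076: 29 - 12 = 17 -> lands on February 17

Result: 2076-02-17


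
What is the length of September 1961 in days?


September 1961

30 days


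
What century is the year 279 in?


Century = (year - 1) // 100 + 1
= (279 - 1) // 100 + 1
= 278 // 100 + 1
= 2 + 1

3rd century


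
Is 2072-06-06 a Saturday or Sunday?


Anchor: Jan 1, 2072. With p = 2072 - 1 = 2071: (p + p//4 - p//100 + p//400) mod 7 = (2071 + 517 - 20 + 5) mod 7 = 2573 mod 7 = 4 -> Friday (Mon=0 ... Sun=6)
Day of year: 158; offset = 157
Weekday index = (4 + 157) mod 7 = 0 -> Monday
Weekend days: Saturday, Sunday

No


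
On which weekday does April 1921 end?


April 1921 has 30 days
Anchor: Jan 1, 1921. With p = 1921 - 1 = 1920: (p + p//4 - p//100 + p//400) mod 7 = (1920 + 480 - 19 + 4) mod 7 = 2385 mod 7 = 5 -> Saturday (Mon=0 ... Sun=6)
Days before April (Jan-Mar): 90; April 1 index = (5 + 90) mod 7 = 4 -> Friday
Last day offset: 30 - 1 = 29 days
Weekday index = (4 + 29) mod 7 = 5

Saturday, April 30


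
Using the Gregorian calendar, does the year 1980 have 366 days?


Gregorian leap year rule: divisible by 4, but not by 100, unless also by 400.
1980 is divisible by 4 but not 100 -> leap year

Yes


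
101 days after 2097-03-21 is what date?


Start: 2097-03-21, add 101 days
March 2097 has 31 days: 31 - 21 = 10 days to March 31 -> 91 left
April 2097 has 30 days -> 61 left
May 2097 has 31 days -> 30 left
June 2097: 30 <= 30 -> lands on June 30

Result: 2097-06-30


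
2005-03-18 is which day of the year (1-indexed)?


Date: March 18, 2005
Days in months 1 through 2: 59
Plus 18 days in March

Day of year: 77


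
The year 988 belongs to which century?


Century = (year - 1) // 100 + 1
= (988 - 1) // 100 + 1
= 987 // 100 + 1
= 9 + 1

10th century


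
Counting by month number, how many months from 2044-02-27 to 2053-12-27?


From February 2044 to December 2053
9 years * 12 = 108 months, plus 10 months = 118

118 months


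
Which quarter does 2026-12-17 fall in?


Month: December (month 12)
Q1: Jan-Mar, Q2: Apr-Jun, Q3: Jul-Sep, Q4: Oct-Dec

Q4


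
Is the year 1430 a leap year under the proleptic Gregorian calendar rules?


Gregorian leap year rule: divisible by 4, but not by 100, unless also by 400.
1430 is not divisible by 4 -> not a leap year

No


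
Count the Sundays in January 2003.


January 2003 has 31 days
Anchor: Jan 1, 2003. With p = 2003 - 1 = 2002: (p + p//4 - p//100 + p//400) mod 7 = (2002 + 500 - 20 + 5) mod 7 = 2487 mod 7 = 2 -> Wednesday (Mon=0 ... Sun=6)
January 1 is the anchor itself -> Wednesday
First Sunday is January 5
Sundays: 5, 12, 19, 26

4 Sundays


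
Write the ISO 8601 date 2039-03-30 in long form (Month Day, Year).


ISO 2039-03-30 parses as year=2039, month=03, day=30
Month 3 -> March

March 30, 2039


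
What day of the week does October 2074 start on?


Target: October 1, 2074
Anchor: Jan 1, 2074. With p = 2074 - 1 = 2073: (p + p//4 - p//100 + p//400) mod 7 = (2073 + 518 - 20 + 5) mod 7 = 2576 mod 7 = 0 -> Monday (Mon=0 ... Sun=6)
Days before October (Jan-Sep): 273 days
Weekday index = (0 + 273) mod 7 = 0

Monday


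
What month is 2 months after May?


May is month 5
5 + 2 = 7

July


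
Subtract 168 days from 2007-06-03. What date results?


Start: 2007-06-03, subtract 168 days
Back 3 days from June 3 reaches May 31, 2007 -> 165 left
May 2007 has 31 days -> back to April 30, 2007 -> 134 left
April 2007 has 30 days -> back to March 31, 2007 -> 104 left
March 2007 has 31 days -> back to February 28, 2007 -> 73 left
February 2007 has 28 days -> back to January 31, 2007 -> 45 left
January 2007 has 31 days -> back to December 31, 2006 -> 14 left
December 2006: 31 - 14 = 17 -> lands on December 17

Result: 2006-12-17


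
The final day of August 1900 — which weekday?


August 1900 has 31 days
Anchor: Jan 1, 1900. With p = 1900 - 1 = 1899: (p + p//4 - p//100 + p//400) mod 7 = (1899 + 474 - 18 + 4) mod 7 = 2359 mod 7 = 0 -> Monday (Mon=0 ... Sun=6)
Days before August (Jan-Jul): 212; August 1 index = (0 + 212) mod 7 = 2 -> Wednesday
Last day offset: 31 - 1 = 30 days
Weekday index = (2 + 30) mod 7 = 4

Friday, August 31


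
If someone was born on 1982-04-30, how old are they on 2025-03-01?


Birth: 1982-04-30
Reference: 2025-03-01
Year difference: 2025 - 1982 = 43
Birthday not yet reached in 2025, subtract 1

42 years old


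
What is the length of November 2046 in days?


November 2046

30 days


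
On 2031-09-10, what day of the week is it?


Date: September 10, 2031
Anchor: Jan 1, 2031. With p = 2031 - 1 = 2030: (p + p//4 - p//100 + p//400) mod 7 = (2030 + 507 - 20 + 5) mod 7 = 2522 mod 7 = 2 -> Wednesday (Mon=0 ... Sun=6)
Days before September (Jan-Aug): 243; offset = 243 + 10 - 1 = 252
Weekday index = (2 + 252) mod 7 = 2

Day of the week: Wednesday


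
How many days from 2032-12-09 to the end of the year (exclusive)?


Day of year: 344 of 366
Remaining = 366 - 344

22 days


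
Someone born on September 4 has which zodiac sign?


Date: September 4
Conventional tropical zodiac dates: Virgo from August 23 onward; Libra starts September 23
September 4 falls within the Virgo range

Virgo


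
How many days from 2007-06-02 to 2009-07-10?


From 2007-06-02 to 2009-07-10
2007-06-02: days before June = 31 + 28 + 31 + 30 + 31 = 151 (2007 is not a leap year); day of year = 151 + 2 = 153
2009-07-10: days before July = 31 + 28 + 31 + 30 + 31 + 30 = 181 (2009 is not a leap year); day of year = 181 + 10 = 191
Rest of 2007: 365 - 153 = 212
Full years 2008 (366): 366
Total = 212 + 366 + 191 = 769

769 days


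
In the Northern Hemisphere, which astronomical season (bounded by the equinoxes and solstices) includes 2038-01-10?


Date: January 10
Astronomical Winter (approx.; exact equinox/solstice day varies by year): December 21 to March 19
January 10 falls within the Winter window

Winter


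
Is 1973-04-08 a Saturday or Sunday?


Anchor: Jan 1, 1973. With p = 1973 - 1 = 1972: (p + p//4 - p//100 + p//400) mod 7 = (1972 + 493 - 19 + 4) mod 7 = 2450 mod 7 = 0 -> Monday (Mon=0 ... Sun=6)
Day of year: 98; offset = 97
Weekday index = (0 + 97) mod 7 = 6 -> Sunday
Weekend days: Saturday, Sunday

Yes


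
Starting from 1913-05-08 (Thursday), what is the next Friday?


Current: Thursday
Target: Friday
Days ahead: 1

Next Friday: 1913-05-09


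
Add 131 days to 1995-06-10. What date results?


Start: 1995-06-10, add 131 days
June 1995 has 30 days: 30 - 10 = 20 days to June 30 -> 111 left
July 1995 has 31 days -> 80 left
August 1995 has 31 days -> 49 left
September 1995 has 30 days -> 19 left
October 1995: 19 <= 31 -> lands on October 19

Result: 1995-10-19


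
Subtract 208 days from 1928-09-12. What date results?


Start: 1928-09-12, subtract 208 days
Back 12 days from September 12 reaches August 31, 1928 -> 196 left
August 1928 has 31 days -> back to July 31, 1928 -> 165 left
July 1928 has 31 days -> back to June 30, 1928 -> 134 left
June 1928 has 30 days -> back to May 31, 1928 -> 104 left
May 1928 has 31 days -> back to April 30, 1928 -> 73 left
April 1928 has 30 days -> back to March 31, 1928 -> 43 left
March 1928 has 31 days -> back to February 29, 1928 -> 12 left
February 1928: 29 - 12 = 17 -> lands on February 17

Result: 1928-02-17


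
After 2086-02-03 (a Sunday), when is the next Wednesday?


Current: Sunday
Target: Wednesday
Days ahead: 3

Next Wednesday: 2086-02-06


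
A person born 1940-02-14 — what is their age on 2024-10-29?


Birth: 1940-02-14
Reference: 2024-10-29
Year difference: 2024 - 1940 = 84

84 years old


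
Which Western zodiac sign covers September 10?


Date: September 10
Conventional tropical zodiac dates: Virgo from August 23 onward; Libra starts September 23
September 10 falls within the Virgo range

Virgo


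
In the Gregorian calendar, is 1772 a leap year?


Gregorian leap year rule: divisible by 4, but not by 100, unless also by 400.
1772 is divisible by 4 but not 100 -> leap year

Yes


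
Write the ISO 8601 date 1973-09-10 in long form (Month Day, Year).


ISO 1973-09-10 parses as year=1973, month=09, day=10
Month 9 -> September

September 10, 1973


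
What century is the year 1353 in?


Century = (year - 1) // 100 + 1
= (1353 - 1) // 100 + 1
= 1352 // 100 + 1
= 13 + 1

14th century


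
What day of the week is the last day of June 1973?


June 1973 has 30 days
Anchor: Jan 1, 1973. With p = 1973 - 1 = 1972: (p + p//4 - p//100 + p//400) mod 7 = (1972 + 493 - 19 + 4) mod 7 = 2450 mod 7 = 0 -> Monday (Mon=0 ... Sun=6)
Days before June (Jan-May): 151; June 1 index = (0 + 151) mod 7 = 4 -> Friday
Last day offset: 30 - 1 = 29 days
Weekday index = (4 + 29) mod 7 = 5

Saturday, June 30


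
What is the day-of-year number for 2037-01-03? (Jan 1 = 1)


Date: January 3, 2037
No months before January
Plus 3 days in January

Day of year: 3


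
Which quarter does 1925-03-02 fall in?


Month: March (month 3)
Q1: Jan-Mar, Q2: Apr-Jun, Q3: Jul-Sep, Q4: Oct-Dec

Q1


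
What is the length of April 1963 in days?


April 1963

30 days


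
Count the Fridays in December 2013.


December 2013 has 31 days
Anchor: Jan 1, 2013. With p = 2013 - 1 = 2012: (p + p//4 - p//100 + p//400) mod 7 = (2012 + 503 - 20 + 5) mod 7 = 2500 mod 7 = 1 -> Tuesday (Mon=0 ... Sun=6)
Days before December (Jan-Nov): 334; December 1 index = (1 + 334) mod 7 = 6 -> Sunday
First Friday is December 6
Fridays: 6, 13, 20, 27

4 Fridays


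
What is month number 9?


Month 9 of 12

September


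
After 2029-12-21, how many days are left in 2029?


Day of year: 355 of 365
Remaining = 365 - 355

10 days


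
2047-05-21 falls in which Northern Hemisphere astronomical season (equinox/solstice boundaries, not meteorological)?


Date: May 21
Astronomical Spring (approx.; exact equinox/solstice day varies by year): March 20 to June 20
May 21 falls within the Spring window

Spring


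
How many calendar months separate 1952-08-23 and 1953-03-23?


From August 1952 to March 1953
1 year * 12 = 12 months, minus 5 months = 7

7 months


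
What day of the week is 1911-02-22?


Date: February 22, 1911
Anchor: Jan 1, 1911. With p = 1911 - 1 = 1910: (p + p//4 - p//100 + p//400) mod 7 = (1910 + 477 - 19 + 4) mod 7 = 2372 mod 7 = 6 -> Sunday (Mon=0 ... Sun=6)
Days before February (Jan): 31; offset = 31 + 22 - 1 = 52
Weekday index = (6 + 52) mod 7 = 2

Day of the week: Wednesday


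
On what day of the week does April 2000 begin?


Target: April 1, 2000
Anchor: Jan 1, 2000. With p = 2000 - 1 = 1999: (p + p//4 - p//100 + p//400) mod 7 = (1999 + 499 - 19 + 4) mod 7 = 2483 mod 7 = 5 -> Saturday (Mon=0 ... Sun=6)
Days before April (Jan-Mar): 91 days
Weekday index = (5 + 91) mod 7 = 5

Saturday


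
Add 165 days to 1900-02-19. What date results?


Start: 1900-02-19, add 165 days
February 1900 has 28 days: 28 - 19 = 9 days to February 28 -> 156 left
March 1900 has 31 days -> 125 left
April 1900 has 30 days -> 95 left
May 1900 has 31 days -> 64 left
June 1900 has 30 days -> 34 left
July 1900 has 31 days -> 3 left
August 1900: 3 <= 31 -> lands on August 3

Result: 1900-08-03


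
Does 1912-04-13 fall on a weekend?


Anchor: Jan 1, 1912. With p = 1912 - 1 = 1911: (p + p//4 - p//100 + p//400) mod 7 = (1911 + 477 - 19 + 4) mod 7 = 2373 mod 7 = 0 -> Monday (Mon=0 ... Sun=6)
Day of year: 104; offset = 103
Weekday index = (0 + 103) mod 7 = 5 -> Saturday
Weekend days: Saturday, Sunday

Yes


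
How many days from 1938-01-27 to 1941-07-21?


From 1938-01-27 to 1941-07-21
1938-01-27: day of year = 27
1941-07-21: days before July = 31 + 28 + 31 + 30 + 31 + 30 = 181 (1941 is not a leap year); day of year = 181 + 21 = 202
Rest of 1938: 365 - 27 = 338
Full years 1939 (365), 1940 (366): 731
Total = 338 + 731 + 202 = 1271

1271 days


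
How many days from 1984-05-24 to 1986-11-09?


From 1984-05-24 to 1986-11-09
1984-05-24: days before May = 31 + 29 + 31 + 30 = 121 (1984 is a leap year); day of year = 121 + 24 = 145
1986-11-09: days before November = 31 + 28 + 31 + 30 + 31 + 30 + 31 + 31 + 30 + 31 = 304 (1986 is not a leap year); day of year = 304 + 9 = 313
Rest of 1984: 366 - 145 = 221
Full years 1985 (365): 365
Total = 221 + 365 + 313 = 899

899 days


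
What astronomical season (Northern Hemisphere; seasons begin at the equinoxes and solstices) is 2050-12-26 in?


Date: December 26
Astronomical Winter (approx.; exact equinox/solstice day varies by year): December 21 to March 19
December 26 falls within the Winter window

Winter


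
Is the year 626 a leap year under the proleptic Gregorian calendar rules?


Gregorian leap year rule: divisible by 4, but not by 100, unless also by 400.
626 is not divisible by 4 -> not a leap year

No


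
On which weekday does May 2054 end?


May 2054 has 31 days
Anchor: Jan 1, 2054. With p = 2054 - 1 = 2053: (p + p//4 - p//100 + p//400) mod 7 = (2053 + 513 - 20 + 5) mod 7 = 2551 mod 7 = 3 -> Thursday (Mon=0 ... Sun=6)
Days before May (Jan-Apr): 120; May 1 index = (3 + 120) mod 7 = 4 -> Friday
Last day offset: 31 - 1 = 30 days
Weekday index = (4 + 30) mod 7 = 6

Sunday, May 31


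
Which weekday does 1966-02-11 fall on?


Date: February 11, 1966
Anchor: Jan 1, 1966. With p = 1966 - 1 = 1965: (p + p//4 - p//100 + p//400) mod 7 = (1965 + 491 - 19 + 4) mod 7 = 2441 mod 7 = 5 -> Saturday (Mon=0 ... Sun=6)
Days before February (Jan): 31; offset = 31 + 11 - 1 = 41
Weekday index = (5 + 41) mod 7 = 4

Day of the week: Friday


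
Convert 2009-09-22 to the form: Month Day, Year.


ISO 2009-09-22 parses as year=2009, month=09, day=22
Month 9 -> September

September 22, 2009


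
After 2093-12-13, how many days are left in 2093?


Day of year: 347 of 365
Remaining = 365 - 347

18 days


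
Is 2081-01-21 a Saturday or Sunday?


Anchor: Jan 1, 2081. With p = 2081 - 1 = 2080: (p + p//4 - p//100 + p//400) mod 7 = (2080 + 520 - 20 + 5) mod 7 = 2585 mod 7 = 2 -> Wednesday (Mon=0 ... Sun=6)
Day of year: 21; offset = 20
Weekday index = (2 + 20) mod 7 = 1 -> Tuesday
Weekend days: Saturday, Sunday

No


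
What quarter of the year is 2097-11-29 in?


Month: November (month 11)
Q1: Jan-Mar, Q2: Apr-Jun, Q3: Jul-Sep, Q4: Oct-Dec

Q4


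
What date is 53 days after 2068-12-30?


Start: 2068-12-30, add 53 days
December 2068 has 31 days: 31 - 30 = 1 day to December 31 -> 52 left
January 2069 has 31 days -> 21 left
February 2069: 21 <= 28 -> lands on February 21

Result: 2069-02-21
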